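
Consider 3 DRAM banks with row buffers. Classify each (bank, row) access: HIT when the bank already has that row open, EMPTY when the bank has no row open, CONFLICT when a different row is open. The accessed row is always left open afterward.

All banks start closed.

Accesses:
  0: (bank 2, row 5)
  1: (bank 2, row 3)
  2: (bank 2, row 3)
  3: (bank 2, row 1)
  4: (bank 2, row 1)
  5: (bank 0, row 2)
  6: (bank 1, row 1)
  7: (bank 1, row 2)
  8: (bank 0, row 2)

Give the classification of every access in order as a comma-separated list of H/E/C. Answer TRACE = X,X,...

TRACE = E,C,H,C,H,E,E,C,H

step 0: bank2 None->5 [EMPTY]
step 1: bank2 5->3 [CONFLICT]
step 2: bank2 3->3 [HIT]
step 3: bank2 3->1 [CONFLICT]
step 4: bank2 1->1 [HIT]
step 5: bank0 None->2 [EMPTY]
step 6: bank1 None->1 [EMPTY]
step 7: bank1 1->2 [CONFLICT]
step 8: bank0 2->2 [HIT]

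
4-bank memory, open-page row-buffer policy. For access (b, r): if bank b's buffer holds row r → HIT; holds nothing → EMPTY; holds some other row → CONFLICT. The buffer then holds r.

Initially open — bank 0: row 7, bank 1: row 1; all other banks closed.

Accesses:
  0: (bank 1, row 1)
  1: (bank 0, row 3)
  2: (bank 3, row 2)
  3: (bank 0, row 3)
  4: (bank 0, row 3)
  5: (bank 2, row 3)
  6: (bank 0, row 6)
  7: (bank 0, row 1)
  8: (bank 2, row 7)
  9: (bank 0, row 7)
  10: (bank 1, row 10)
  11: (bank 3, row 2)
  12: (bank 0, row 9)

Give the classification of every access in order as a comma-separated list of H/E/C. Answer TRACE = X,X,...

step 0: bank1 1->1 [HIT]
step 1: bank0 7->3 [CONFLICT]
step 2: bank3 None->2 [EMPTY]
step 3: bank0 3->3 [HIT]
step 4: bank0 3->3 [HIT]
step 5: bank2 None->3 [EMPTY]
step 6: bank0 3->6 [CONFLICT]
step 7: bank0 6->1 [CONFLICT]
step 8: bank2 3->7 [CONFLICT]
step 9: bank0 1->7 [CONFLICT]
step 10: bank1 1->10 [CONFLICT]
step 11: bank3 2->2 [HIT]
step 12: bank0 7->9 [CONFLICT]

TRACE = H,C,E,H,H,E,C,C,C,C,C,H,C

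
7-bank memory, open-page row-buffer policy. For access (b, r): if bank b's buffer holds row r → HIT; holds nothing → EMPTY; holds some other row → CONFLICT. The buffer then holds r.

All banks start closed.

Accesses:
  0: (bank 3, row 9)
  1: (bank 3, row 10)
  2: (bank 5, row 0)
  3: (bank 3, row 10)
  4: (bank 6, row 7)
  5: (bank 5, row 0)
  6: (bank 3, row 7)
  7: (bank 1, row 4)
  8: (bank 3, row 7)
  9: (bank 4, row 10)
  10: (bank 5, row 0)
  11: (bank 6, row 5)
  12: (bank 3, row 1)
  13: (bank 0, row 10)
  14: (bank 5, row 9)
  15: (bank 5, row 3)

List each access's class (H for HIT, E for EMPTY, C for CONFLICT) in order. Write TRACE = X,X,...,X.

#0 (3,9) E
#1 (3,10) C  (was 9)
#2 (5,0) E
#3 (3,10) H  (was 10)
#4 (6,7) E
#5 (5,0) H  (was 0)
#6 (3,7) C  (was 10)
#7 (1,4) E
#8 (3,7) H  (was 7)
#9 (4,10) E
#10 (5,0) H  (was 0)
#11 (6,5) C  (was 7)
#12 (3,1) C  (was 7)
#13 (0,10) E
#14 (5,9) C  (was 0)
#15 (5,3) C  (was 9)

TRACE = E,C,E,H,E,H,C,E,H,E,H,C,C,E,C,C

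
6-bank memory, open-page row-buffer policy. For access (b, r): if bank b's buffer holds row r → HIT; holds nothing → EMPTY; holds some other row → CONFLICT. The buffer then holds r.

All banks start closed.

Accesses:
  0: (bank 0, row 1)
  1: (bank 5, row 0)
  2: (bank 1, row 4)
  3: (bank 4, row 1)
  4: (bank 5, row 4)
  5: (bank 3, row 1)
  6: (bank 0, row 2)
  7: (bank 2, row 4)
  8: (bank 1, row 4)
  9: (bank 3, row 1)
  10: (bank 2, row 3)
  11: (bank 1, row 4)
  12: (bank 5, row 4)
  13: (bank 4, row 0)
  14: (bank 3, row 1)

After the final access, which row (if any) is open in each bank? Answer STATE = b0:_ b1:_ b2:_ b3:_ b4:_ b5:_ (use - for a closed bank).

#0 (0,1) E
#1 (5,0) E
#2 (1,4) E
#3 (4,1) E
#4 (5,4) C  (was 0)
#5 (3,1) E
#6 (0,2) C  (was 1)
#7 (2,4) E
#8 (1,4) H  (was 4)
#9 (3,1) H  (was 1)
#10 (2,3) C  (was 4)
#11 (1,4) H  (was 4)
#12 (5,4) H  (was 4)
#13 (4,0) C  (was 1)
#14 (3,1) H  (was 1)

STATE = b0:2 b1:4 b2:3 b3:1 b4:0 b5:4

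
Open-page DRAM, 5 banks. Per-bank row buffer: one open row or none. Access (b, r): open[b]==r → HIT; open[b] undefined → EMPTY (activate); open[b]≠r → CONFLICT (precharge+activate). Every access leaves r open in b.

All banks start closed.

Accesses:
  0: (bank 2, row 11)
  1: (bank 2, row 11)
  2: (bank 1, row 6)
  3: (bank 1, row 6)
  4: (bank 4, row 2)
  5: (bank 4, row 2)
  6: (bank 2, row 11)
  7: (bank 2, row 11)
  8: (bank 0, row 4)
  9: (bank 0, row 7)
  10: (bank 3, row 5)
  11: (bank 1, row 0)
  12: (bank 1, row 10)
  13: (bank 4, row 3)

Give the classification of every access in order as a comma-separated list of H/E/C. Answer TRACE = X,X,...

  [0] b2 r11: no row ⇒ E
  [1] b2 r11: had r11 ⇒ H
  [2] b1 r6: no row ⇒ E
  [3] b1 r6: had r6 ⇒ H
  [4] b4 r2: no row ⇒ E
  [5] b4 r2: had r2 ⇒ H
  [6] b2 r11: had r11 ⇒ H
  [7] b2 r11: had r11 ⇒ H
  [8] b0 r4: no row ⇒ E
  [9] b0 r7: had r4 ⇒ C
  [10] b3 r5: no row ⇒ E
  [11] b1 r0: had r6 ⇒ C
  [12] b1 r10: had r0 ⇒ C
  [13] b4 r3: had r2 ⇒ C

TRACE = E,H,E,H,E,H,H,H,E,C,E,C,C,C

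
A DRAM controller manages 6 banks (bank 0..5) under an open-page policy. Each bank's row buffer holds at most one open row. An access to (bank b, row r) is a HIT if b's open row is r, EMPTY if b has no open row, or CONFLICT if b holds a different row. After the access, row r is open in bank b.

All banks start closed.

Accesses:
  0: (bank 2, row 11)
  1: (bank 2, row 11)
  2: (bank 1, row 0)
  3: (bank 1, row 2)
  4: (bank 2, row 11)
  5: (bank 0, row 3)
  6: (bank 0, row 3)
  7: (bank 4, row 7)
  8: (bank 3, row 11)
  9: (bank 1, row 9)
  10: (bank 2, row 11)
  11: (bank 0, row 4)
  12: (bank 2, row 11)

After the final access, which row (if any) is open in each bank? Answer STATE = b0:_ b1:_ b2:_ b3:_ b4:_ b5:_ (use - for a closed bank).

#0 (2,11) E
#1 (2,11) H  (was 11)
#2 (1,0) E
#3 (1,2) C  (was 0)
#4 (2,11) H  (was 11)
#5 (0,3) E
#6 (0,3) H  (was 3)
#7 (4,7) E
#8 (3,11) E
#9 (1,9) C  (was 2)
#10 (2,11) H  (was 11)
#11 (0,4) C  (was 3)
#12 (2,11) H  (was 11)

STATE = b0:4 b1:9 b2:11 b3:11 b4:7 b5:-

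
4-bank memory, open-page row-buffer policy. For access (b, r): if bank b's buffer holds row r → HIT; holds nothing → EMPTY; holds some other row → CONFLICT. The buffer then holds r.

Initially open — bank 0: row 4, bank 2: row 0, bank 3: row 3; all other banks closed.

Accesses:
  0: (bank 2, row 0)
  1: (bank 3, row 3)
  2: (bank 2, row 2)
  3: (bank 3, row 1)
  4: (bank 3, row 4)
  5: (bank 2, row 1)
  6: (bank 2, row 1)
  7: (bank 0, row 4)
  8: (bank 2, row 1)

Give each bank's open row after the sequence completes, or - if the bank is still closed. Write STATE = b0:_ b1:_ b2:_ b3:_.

STATE = b0:4 b1:- b2:1 b3:4

step 0: bank2 0->0 [HIT]
step 1: bank3 3->3 [HIT]
step 2: bank2 0->2 [CONFLICT]
step 3: bank3 3->1 [CONFLICT]
step 4: bank3 1->4 [CONFLICT]
step 5: bank2 2->1 [CONFLICT]
step 6: bank2 1->1 [HIT]
step 7: bank0 4->4 [HIT]
step 8: bank2 1->1 [HIT]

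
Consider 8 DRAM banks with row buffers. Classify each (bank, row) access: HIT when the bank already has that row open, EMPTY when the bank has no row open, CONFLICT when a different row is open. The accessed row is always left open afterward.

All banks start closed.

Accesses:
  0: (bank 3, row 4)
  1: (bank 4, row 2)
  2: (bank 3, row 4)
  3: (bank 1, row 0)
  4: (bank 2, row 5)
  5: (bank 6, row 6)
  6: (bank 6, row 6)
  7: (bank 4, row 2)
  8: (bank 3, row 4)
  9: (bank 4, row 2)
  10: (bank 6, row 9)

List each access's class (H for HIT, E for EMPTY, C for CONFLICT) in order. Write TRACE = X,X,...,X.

TRACE = E,E,H,E,E,E,H,H,H,H,C

step 0: bank3 None->4 [EMPTY]
step 1: bank4 None->2 [EMPTY]
step 2: bank3 4->4 [HIT]
step 3: bank1 None->0 [EMPTY]
step 4: bank2 None->5 [EMPTY]
step 5: bank6 None->6 [EMPTY]
step 6: bank6 6->6 [HIT]
step 7: bank4 2->2 [HIT]
step 8: bank3 4->4 [HIT]
step 9: bank4 2->2 [HIT]
step 10: bank6 6->9 [CONFLICT]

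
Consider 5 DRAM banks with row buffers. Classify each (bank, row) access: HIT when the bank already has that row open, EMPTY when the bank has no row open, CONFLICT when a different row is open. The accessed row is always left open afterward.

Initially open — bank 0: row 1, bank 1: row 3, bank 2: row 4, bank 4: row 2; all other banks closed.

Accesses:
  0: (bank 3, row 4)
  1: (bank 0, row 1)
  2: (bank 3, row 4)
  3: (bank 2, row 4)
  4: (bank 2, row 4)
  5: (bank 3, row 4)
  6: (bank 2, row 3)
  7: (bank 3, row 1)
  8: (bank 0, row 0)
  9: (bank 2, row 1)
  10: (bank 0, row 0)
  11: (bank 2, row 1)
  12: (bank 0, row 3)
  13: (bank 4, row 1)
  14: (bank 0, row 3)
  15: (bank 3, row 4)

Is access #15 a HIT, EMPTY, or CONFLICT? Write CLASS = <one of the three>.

CLASS = CONFLICT

0: bank 3 row 4 — prev None → EMPTY
1: bank 0 row 1 — prev 1 → HIT
2: bank 3 row 4 — prev 4 → HIT
3: bank 2 row 4 — prev 4 → HIT
4: bank 2 row 4 — prev 4 → HIT
5: bank 3 row 4 — prev 4 → HIT
6: bank 2 row 3 — prev 4 → CONFLICT
7: bank 3 row 1 — prev 4 → CONFLICT
8: bank 0 row 0 — prev 1 → CONFLICT
9: bank 2 row 1 — prev 3 → CONFLICT
10: bank 0 row 0 — prev 0 → HIT
11: bank 2 row 1 — prev 1 → HIT
12: bank 0 row 3 — prev 0 → CONFLICT
13: bank 4 row 1 — prev 2 → CONFLICT
14: bank 0 row 3 — prev 3 → HIT
15: bank 3 row 4 — prev 1 → CONFLICT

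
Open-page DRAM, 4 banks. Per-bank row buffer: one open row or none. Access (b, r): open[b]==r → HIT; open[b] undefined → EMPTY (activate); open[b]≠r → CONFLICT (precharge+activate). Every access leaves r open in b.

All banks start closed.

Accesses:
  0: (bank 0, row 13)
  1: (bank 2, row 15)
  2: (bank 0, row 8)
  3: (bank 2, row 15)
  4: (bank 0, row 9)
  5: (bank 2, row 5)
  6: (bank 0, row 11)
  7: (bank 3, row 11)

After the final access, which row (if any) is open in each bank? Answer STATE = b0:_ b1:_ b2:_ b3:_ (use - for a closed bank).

STATE = b0:11 b1:- b2:5 b3:11

#0 (0,13) E
#1 (2,15) E
#2 (0,8) C  (was 13)
#3 (2,15) H  (was 15)
#4 (0,9) C  (was 8)
#5 (2,5) C  (was 15)
#6 (0,11) C  (was 9)
#7 (3,11) E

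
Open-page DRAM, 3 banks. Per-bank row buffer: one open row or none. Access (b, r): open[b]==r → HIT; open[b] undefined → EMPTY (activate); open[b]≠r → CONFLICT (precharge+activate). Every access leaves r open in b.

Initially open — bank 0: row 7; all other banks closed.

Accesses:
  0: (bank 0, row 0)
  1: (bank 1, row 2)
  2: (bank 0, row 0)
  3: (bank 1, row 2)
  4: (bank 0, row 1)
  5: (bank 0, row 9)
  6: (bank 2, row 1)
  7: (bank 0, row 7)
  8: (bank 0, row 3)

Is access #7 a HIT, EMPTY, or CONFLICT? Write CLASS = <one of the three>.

CLASS = CONFLICT

step 0: bank0 7->0 [CONFLICT]
step 1: bank1 None->2 [EMPTY]
step 2: bank0 0->0 [HIT]
step 3: bank1 2->2 [HIT]
step 4: bank0 0->1 [CONFLICT]
step 5: bank0 1->9 [CONFLICT]
step 6: bank2 None->1 [EMPTY]
step 7: bank0 9->7 [CONFLICT]
step 8: bank0 7->3 [CONFLICT]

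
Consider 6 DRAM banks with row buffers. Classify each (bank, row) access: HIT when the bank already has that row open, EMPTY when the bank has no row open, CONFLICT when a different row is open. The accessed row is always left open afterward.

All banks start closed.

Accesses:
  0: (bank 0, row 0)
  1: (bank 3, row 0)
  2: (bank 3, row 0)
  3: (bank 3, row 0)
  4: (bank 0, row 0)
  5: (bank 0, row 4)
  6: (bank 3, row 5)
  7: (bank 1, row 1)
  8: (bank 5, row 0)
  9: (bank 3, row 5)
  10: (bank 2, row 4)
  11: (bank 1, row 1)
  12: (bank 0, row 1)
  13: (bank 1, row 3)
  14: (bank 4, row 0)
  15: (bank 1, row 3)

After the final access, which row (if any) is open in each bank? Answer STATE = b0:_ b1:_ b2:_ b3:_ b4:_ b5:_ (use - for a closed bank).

STATE = b0:1 b1:3 b2:4 b3:5 b4:0 b5:0

step 0: bank0 None->0 [EMPTY]
step 1: bank3 None->0 [EMPTY]
step 2: bank3 0->0 [HIT]
step 3: bank3 0->0 [HIT]
step 4: bank0 0->0 [HIT]
step 5: bank0 0->4 [CONFLICT]
step 6: bank3 0->5 [CONFLICT]
step 7: bank1 None->1 [EMPTY]
step 8: bank5 None->0 [EMPTY]
step 9: bank3 5->5 [HIT]
step 10: bank2 None->4 [EMPTY]
step 11: bank1 1->1 [HIT]
step 12: bank0 4->1 [CONFLICT]
step 13: bank1 1->3 [CONFLICT]
step 14: bank4 None->0 [EMPTY]
step 15: bank1 3->3 [HIT]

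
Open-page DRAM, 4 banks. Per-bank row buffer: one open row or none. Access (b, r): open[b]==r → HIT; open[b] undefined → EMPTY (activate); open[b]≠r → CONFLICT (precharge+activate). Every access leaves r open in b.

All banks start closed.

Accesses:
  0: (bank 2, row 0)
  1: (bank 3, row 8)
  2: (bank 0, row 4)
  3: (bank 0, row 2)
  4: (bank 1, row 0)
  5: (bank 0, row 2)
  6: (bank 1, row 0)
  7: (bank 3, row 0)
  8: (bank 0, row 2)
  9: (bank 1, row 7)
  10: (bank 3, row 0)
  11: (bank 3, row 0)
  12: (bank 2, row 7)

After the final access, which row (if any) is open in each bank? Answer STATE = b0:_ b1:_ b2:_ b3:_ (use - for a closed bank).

STATE = b0:2 b1:7 b2:7 b3:0

#0 (2,0) E
#1 (3,8) E
#2 (0,4) E
#3 (0,2) C  (was 4)
#4 (1,0) E
#5 (0,2) H  (was 2)
#6 (1,0) H  (was 0)
#7 (3,0) C  (was 8)
#8 (0,2) H  (was 2)
#9 (1,7) C  (was 0)
#10 (3,0) H  (was 0)
#11 (3,0) H  (was 0)
#12 (2,7) C  (was 0)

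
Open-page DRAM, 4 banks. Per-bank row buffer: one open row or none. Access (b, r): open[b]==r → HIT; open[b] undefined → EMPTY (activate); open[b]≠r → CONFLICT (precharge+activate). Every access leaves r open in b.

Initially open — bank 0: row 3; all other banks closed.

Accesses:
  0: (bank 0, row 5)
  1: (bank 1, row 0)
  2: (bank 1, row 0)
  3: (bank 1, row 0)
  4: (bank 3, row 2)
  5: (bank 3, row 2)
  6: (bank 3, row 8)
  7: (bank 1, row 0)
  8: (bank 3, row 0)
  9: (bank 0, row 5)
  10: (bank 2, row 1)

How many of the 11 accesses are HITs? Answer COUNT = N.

COUNT = 5

step 0: bank0 3->5 [CONFLICT]
step 1: bank1 None->0 [EMPTY]
step 2: bank1 0->0 [HIT]
step 3: bank1 0->0 [HIT]
step 4: bank3 None->2 [EMPTY]
step 5: bank3 2->2 [HIT]
step 6: bank3 2->8 [CONFLICT]
step 7: bank1 0->0 [HIT]
step 8: bank3 8->0 [CONFLICT]
step 9: bank0 5->5 [HIT]
step 10: bank2 None->1 [EMPTY]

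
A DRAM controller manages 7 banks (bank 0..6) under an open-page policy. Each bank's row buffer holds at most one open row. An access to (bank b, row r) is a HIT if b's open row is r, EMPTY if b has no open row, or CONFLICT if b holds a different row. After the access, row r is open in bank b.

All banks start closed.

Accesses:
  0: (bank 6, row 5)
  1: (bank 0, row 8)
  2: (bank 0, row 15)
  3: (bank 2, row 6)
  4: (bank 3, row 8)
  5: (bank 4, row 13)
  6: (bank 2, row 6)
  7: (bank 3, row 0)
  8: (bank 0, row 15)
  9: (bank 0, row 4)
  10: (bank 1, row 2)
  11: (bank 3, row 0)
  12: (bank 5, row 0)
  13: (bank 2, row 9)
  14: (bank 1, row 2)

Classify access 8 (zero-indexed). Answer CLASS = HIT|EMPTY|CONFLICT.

#0 (6,5) E
#1 (0,8) E
#2 (0,15) C  (was 8)
#3 (2,6) E
#4 (3,8) E
#5 (4,13) E
#6 (2,6) H  (was 6)
#7 (3,0) C  (was 8)
#8 (0,15) H  (was 15)
#9 (0,4) C  (was 15)
#10 (1,2) E
#11 (3,0) H  (was 0)
#12 (5,0) E
#13 (2,9) C  (was 6)
#14 (1,2) H  (was 2)

CLASS = HIT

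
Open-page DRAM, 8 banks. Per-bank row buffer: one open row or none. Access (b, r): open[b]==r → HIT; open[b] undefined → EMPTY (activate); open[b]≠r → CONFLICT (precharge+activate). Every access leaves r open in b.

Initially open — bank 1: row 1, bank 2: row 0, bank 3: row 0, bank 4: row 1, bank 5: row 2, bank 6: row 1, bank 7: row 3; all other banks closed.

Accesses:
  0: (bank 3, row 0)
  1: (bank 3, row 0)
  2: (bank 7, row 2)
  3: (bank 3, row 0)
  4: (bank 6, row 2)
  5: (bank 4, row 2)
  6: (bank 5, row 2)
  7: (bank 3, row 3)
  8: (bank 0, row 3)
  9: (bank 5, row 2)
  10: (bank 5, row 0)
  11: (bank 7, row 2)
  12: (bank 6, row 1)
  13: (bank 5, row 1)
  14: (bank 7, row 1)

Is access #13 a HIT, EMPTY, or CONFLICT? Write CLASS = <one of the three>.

step 0: bank3 0->0 [HIT]
step 1: bank3 0->0 [HIT]
step 2: bank7 3->2 [CONFLICT]
step 3: bank3 0->0 [HIT]
step 4: bank6 1->2 [CONFLICT]
step 5: bank4 1->2 [CONFLICT]
step 6: bank5 2->2 [HIT]
step 7: bank3 0->3 [CONFLICT]
step 8: bank0 None->3 [EMPTY]
step 9: bank5 2->2 [HIT]
step 10: bank5 2->0 [CONFLICT]
step 11: bank7 2->2 [HIT]
step 12: bank6 2->1 [CONFLICT]
step 13: bank5 0->1 [CONFLICT]
step 14: bank7 2->1 [CONFLICT]

CLASS = CONFLICT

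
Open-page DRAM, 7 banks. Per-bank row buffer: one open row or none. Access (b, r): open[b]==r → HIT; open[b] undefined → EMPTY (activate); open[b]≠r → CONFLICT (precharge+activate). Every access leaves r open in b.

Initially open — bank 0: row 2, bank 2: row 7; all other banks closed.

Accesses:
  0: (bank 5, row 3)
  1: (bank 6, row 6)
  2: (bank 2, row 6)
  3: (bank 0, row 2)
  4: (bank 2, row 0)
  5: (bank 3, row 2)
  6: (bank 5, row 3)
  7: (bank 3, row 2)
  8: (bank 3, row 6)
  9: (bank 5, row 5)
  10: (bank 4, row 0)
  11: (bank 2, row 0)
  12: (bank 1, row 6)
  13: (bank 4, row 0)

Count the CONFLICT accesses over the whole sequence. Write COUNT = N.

COUNT = 4

#0 (5,3) E
#1 (6,6) E
#2 (2,6) C  (was 7)
#3 (0,2) H  (was 2)
#4 (2,0) C  (was 6)
#5 (3,2) E
#6 (5,3) H  (was 3)
#7 (3,2) H  (was 2)
#8 (3,6) C  (was 2)
#9 (5,5) C  (was 3)
#10 (4,0) E
#11 (2,0) H  (was 0)
#12 (1,6) E
#13 (4,0) H  (was 0)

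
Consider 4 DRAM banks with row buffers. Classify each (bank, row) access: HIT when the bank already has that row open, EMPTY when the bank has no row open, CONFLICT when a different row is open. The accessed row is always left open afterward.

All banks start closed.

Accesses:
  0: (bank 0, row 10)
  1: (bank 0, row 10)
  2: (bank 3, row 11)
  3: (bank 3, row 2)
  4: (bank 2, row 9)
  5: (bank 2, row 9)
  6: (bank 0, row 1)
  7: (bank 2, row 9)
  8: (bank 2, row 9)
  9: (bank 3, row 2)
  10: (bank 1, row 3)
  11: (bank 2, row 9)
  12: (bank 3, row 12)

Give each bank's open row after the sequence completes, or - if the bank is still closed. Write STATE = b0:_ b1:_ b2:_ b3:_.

  [0] b0 r10: no row ⇒ E
  [1] b0 r10: had r10 ⇒ H
  [2] b3 r11: no row ⇒ E
  [3] b3 r2: had r11 ⇒ C
  [4] b2 r9: no row ⇒ E
  [5] b2 r9: had r9 ⇒ H
  [6] b0 r1: had r10 ⇒ C
  [7] b2 r9: had r9 ⇒ H
  [8] b2 r9: had r9 ⇒ H
  [9] b3 r2: had r2 ⇒ H
  [10] b1 r3: no row ⇒ E
  [11] b2 r9: had r9 ⇒ H
  [12] b3 r12: had r2 ⇒ C

STATE = b0:1 b1:3 b2:9 b3:12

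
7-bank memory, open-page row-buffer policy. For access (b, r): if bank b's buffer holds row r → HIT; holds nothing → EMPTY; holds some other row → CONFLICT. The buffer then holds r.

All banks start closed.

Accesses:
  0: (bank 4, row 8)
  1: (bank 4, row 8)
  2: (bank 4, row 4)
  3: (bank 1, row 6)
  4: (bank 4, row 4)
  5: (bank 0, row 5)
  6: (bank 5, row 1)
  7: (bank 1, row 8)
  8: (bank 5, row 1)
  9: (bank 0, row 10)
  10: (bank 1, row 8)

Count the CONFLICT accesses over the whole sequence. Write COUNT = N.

COUNT = 3

step 0: bank4 None->8 [EMPTY]
step 1: bank4 8->8 [HIT]
step 2: bank4 8->4 [CONFLICT]
step 3: bank1 None->6 [EMPTY]
step 4: bank4 4->4 [HIT]
step 5: bank0 None->5 [EMPTY]
step 6: bank5 None->1 [EMPTY]
step 7: bank1 6->8 [CONFLICT]
step 8: bank5 1->1 [HIT]
step 9: bank0 5->10 [CONFLICT]
step 10: bank1 8->8 [HIT]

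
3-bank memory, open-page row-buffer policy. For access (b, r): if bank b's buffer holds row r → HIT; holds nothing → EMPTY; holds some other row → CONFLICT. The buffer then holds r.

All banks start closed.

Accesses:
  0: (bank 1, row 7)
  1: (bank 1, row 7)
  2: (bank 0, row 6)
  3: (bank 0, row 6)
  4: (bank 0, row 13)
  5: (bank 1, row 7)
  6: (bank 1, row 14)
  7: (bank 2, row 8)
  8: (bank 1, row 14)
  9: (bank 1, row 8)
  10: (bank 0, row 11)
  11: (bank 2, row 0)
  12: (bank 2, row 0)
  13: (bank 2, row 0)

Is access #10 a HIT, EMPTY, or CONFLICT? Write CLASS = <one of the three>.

CLASS = CONFLICT

step 0: bank1 None->7 [EMPTY]
step 1: bank1 7->7 [HIT]
step 2: bank0 None->6 [EMPTY]
step 3: bank0 6->6 [HIT]
step 4: bank0 6->13 [CONFLICT]
step 5: bank1 7->7 [HIT]
step 6: bank1 7->14 [CONFLICT]
step 7: bank2 None->8 [EMPTY]
step 8: bank1 14->14 [HIT]
step 9: bank1 14->8 [CONFLICT]
step 10: bank0 13->11 [CONFLICT]
step 11: bank2 8->0 [CONFLICT]
step 12: bank2 0->0 [HIT]
step 13: bank2 0->0 [HIT]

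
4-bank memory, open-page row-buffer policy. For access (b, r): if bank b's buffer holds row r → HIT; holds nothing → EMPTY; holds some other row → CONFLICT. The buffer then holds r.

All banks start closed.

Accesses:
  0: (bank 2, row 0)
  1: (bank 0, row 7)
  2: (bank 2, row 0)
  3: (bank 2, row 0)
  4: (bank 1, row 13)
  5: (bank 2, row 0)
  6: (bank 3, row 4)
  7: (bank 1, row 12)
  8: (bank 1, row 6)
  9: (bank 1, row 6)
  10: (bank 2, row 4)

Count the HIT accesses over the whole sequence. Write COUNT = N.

step 0: bank2 None->0 [EMPTY]
step 1: bank0 None->7 [EMPTY]
step 2: bank2 0->0 [HIT]
step 3: bank2 0->0 [HIT]
step 4: bank1 None->13 [EMPTY]
step 5: bank2 0->0 [HIT]
step 6: bank3 None->4 [EMPTY]
step 7: bank1 13->12 [CONFLICT]
step 8: bank1 12->6 [CONFLICT]
step 9: bank1 6->6 [HIT]
step 10: bank2 0->4 [CONFLICT]

COUNT = 4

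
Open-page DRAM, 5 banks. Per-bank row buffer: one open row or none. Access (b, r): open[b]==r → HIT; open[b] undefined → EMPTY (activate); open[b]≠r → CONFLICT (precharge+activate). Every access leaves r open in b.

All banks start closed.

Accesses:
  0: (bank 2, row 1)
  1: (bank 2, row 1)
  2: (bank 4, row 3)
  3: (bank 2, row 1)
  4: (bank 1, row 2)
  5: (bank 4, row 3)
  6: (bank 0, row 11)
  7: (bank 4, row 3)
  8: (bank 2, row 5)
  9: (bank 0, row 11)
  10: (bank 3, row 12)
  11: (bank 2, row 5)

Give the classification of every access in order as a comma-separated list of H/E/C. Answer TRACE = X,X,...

  [0] b2 r1: no row ⇒ E
  [1] b2 r1: had r1 ⇒ H
  [2] b4 r3: no row ⇒ E
  [3] b2 r1: had r1 ⇒ H
  [4] b1 r2: no row ⇒ E
  [5] b4 r3: had r3 ⇒ H
  [6] b0 r11: no row ⇒ E
  [7] b4 r3: had r3 ⇒ H
  [8] b2 r5: had r1 ⇒ C
  [9] b0 r11: had r11 ⇒ H
  [10] b3 r12: no row ⇒ E
  [11] b2 r5: had r5 ⇒ H

TRACE = E,H,E,H,E,H,E,H,C,H,E,H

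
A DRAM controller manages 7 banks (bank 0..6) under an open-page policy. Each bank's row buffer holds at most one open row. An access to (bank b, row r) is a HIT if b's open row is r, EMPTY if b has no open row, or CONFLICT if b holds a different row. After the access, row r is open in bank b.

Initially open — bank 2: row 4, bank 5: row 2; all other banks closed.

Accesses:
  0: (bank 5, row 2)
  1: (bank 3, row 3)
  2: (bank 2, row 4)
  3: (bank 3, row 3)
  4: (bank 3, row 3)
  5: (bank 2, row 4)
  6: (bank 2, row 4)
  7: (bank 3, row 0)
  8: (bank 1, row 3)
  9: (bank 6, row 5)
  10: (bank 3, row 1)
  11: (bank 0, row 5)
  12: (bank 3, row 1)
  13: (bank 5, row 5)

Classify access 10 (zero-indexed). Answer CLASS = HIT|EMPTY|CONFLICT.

step 0: bank5 2->2 [HIT]
step 1: bank3 None->3 [EMPTY]
step 2: bank2 4->4 [HIT]
step 3: bank3 3->3 [HIT]
step 4: bank3 3->3 [HIT]
step 5: bank2 4->4 [HIT]
step 6: bank2 4->4 [HIT]
step 7: bank3 3->0 [CONFLICT]
step 8: bank1 None->3 [EMPTY]
step 9: bank6 None->5 [EMPTY]
step 10: bank3 0->1 [CONFLICT]
step 11: bank0 None->5 [EMPTY]
step 12: bank3 1->1 [HIT]
step 13: bank5 2->5 [CONFLICT]

CLASS = CONFLICT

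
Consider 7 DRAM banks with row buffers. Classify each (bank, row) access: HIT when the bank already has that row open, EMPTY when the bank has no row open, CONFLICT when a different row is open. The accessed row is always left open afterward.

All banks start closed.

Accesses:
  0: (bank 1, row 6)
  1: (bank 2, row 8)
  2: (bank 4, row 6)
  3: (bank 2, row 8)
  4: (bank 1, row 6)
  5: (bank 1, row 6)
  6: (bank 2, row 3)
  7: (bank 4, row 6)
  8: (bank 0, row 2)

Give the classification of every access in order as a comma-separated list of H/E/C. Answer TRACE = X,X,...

TRACE = E,E,E,H,H,H,C,H,E

step 0: bank1 None->6 [EMPTY]
step 1: bank2 None->8 [EMPTY]
step 2: bank4 None->6 [EMPTY]
step 3: bank2 8->8 [HIT]
step 4: bank1 6->6 [HIT]
step 5: bank1 6->6 [HIT]
step 6: bank2 8->3 [CONFLICT]
step 7: bank4 6->6 [HIT]
step 8: bank0 None->2 [EMPTY]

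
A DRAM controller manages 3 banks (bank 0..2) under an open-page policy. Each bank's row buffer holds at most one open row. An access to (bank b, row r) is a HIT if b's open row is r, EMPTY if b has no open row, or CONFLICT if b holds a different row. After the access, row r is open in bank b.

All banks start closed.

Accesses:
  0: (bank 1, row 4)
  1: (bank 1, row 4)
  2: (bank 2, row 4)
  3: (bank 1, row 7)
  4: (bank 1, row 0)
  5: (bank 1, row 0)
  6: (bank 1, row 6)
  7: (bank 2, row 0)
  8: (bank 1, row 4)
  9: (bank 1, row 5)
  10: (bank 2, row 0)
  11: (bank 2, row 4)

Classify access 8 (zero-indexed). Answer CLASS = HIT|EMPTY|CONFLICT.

CLASS = CONFLICT

step 0: bank1 None->4 [EMPTY]
step 1: bank1 4->4 [HIT]
step 2: bank2 None->4 [EMPTY]
step 3: bank1 4->7 [CONFLICT]
step 4: bank1 7->0 [CONFLICT]
step 5: bank1 0->0 [HIT]
step 6: bank1 0->6 [CONFLICT]
step 7: bank2 4->0 [CONFLICT]
step 8: bank1 6->4 [CONFLICT]
step 9: bank1 4->5 [CONFLICT]
step 10: bank2 0->0 [HIT]
step 11: bank2 0->4 [CONFLICT]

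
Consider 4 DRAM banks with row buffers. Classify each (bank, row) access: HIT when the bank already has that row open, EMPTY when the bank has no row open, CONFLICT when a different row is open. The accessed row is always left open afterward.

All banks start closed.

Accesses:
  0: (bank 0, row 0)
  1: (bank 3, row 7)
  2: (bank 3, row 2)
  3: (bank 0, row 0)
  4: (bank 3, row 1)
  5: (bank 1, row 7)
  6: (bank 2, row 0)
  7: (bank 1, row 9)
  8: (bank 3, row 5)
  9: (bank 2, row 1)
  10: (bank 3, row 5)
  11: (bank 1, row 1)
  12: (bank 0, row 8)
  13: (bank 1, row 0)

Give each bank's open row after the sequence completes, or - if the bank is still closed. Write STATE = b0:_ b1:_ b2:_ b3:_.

STATE = b0:8 b1:0 b2:1 b3:5

0: bank 0 row 0 — prev None → EMPTY
1: bank 3 row 7 — prev None → EMPTY
2: bank 3 row 2 — prev 7 → CONFLICT
3: bank 0 row 0 — prev 0 → HIT
4: bank 3 row 1 — prev 2 → CONFLICT
5: bank 1 row 7 — prev None → EMPTY
6: bank 2 row 0 — prev None → EMPTY
7: bank 1 row 9 — prev 7 → CONFLICT
8: bank 3 row 5 — prev 1 → CONFLICT
9: bank 2 row 1 — prev 0 → CONFLICT
10: bank 3 row 5 — prev 5 → HIT
11: bank 1 row 1 — prev 9 → CONFLICT
12: bank 0 row 8 — prev 0 → CONFLICT
13: bank 1 row 0 — prev 1 → CONFLICT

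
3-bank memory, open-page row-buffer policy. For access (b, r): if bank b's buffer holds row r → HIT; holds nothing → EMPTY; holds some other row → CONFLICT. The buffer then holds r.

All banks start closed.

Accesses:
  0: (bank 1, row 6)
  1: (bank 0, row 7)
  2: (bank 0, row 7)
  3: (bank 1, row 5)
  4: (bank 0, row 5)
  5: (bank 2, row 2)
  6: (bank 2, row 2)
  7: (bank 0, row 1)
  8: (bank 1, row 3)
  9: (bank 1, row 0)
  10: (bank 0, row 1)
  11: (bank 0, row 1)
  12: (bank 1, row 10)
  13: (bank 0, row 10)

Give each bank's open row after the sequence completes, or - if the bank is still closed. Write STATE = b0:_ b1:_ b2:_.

  [0] b1 r6: no row ⇒ E
  [1] b0 r7: no row ⇒ E
  [2] b0 r7: had r7 ⇒ H
  [3] b1 r5: had r6 ⇒ C
  [4] b0 r5: had r7 ⇒ C
  [5] b2 r2: no row ⇒ E
  [6] b2 r2: had r2 ⇒ H
  [7] b0 r1: had r5 ⇒ C
  [8] b1 r3: had r5 ⇒ C
  [9] b1 r0: had r3 ⇒ C
  [10] b0 r1: had r1 ⇒ H
  [11] b0 r1: had r1 ⇒ H
  [12] b1 r10: had r0 ⇒ C
  [13] b0 r10: had r1 ⇒ C

STATE = b0:10 b1:10 b2:2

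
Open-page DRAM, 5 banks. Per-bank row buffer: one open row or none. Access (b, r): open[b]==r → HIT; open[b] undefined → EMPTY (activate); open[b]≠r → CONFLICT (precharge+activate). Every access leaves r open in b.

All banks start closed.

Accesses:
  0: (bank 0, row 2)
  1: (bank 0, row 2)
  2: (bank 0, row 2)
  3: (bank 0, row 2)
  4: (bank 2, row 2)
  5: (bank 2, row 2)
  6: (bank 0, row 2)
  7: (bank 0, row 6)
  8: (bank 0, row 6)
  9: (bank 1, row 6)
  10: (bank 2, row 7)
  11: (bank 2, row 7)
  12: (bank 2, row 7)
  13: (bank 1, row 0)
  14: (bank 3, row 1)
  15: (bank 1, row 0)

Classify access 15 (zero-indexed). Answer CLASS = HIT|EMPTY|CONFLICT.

step 0: bank0 None->2 [EMPTY]
step 1: bank0 2->2 [HIT]
step 2: bank0 2->2 [HIT]
step 3: bank0 2->2 [HIT]
step 4: bank2 None->2 [EMPTY]
step 5: bank2 2->2 [HIT]
step 6: bank0 2->2 [HIT]
step 7: bank0 2->6 [CONFLICT]
step 8: bank0 6->6 [HIT]
step 9: bank1 None->6 [EMPTY]
step 10: bank2 2->7 [CONFLICT]
step 11: bank2 7->7 [HIT]
step 12: bank2 7->7 [HIT]
step 13: bank1 6->0 [CONFLICT]
step 14: bank3 None->1 [EMPTY]
step 15: bank1 0->0 [HIT]

CLASS = HIT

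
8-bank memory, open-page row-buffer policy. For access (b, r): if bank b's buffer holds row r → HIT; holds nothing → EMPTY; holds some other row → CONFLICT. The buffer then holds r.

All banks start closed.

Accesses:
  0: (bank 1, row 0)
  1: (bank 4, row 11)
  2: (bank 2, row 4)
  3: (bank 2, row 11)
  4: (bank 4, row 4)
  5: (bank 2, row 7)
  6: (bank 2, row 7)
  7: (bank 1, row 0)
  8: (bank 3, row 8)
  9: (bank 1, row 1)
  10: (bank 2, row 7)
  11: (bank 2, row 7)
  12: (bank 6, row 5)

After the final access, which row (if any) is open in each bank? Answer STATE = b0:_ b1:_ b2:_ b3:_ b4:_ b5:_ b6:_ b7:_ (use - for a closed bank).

step 0: bank1 None->0 [EMPTY]
step 1: bank4 None->11 [EMPTY]
step 2: bank2 None->4 [EMPTY]
step 3: bank2 4->11 [CONFLICT]
step 4: bank4 11->4 [CONFLICT]
step 5: bank2 11->7 [CONFLICT]
step 6: bank2 7->7 [HIT]
step 7: bank1 0->0 [HIT]
step 8: bank3 None->8 [EMPTY]
step 9: bank1 0->1 [CONFLICT]
step 10: bank2 7->7 [HIT]
step 11: bank2 7->7 [HIT]
step 12: bank6 None->5 [EMPTY]

STATE = b0:- b1:1 b2:7 b3:8 b4:4 b5:- b6:5 b7:-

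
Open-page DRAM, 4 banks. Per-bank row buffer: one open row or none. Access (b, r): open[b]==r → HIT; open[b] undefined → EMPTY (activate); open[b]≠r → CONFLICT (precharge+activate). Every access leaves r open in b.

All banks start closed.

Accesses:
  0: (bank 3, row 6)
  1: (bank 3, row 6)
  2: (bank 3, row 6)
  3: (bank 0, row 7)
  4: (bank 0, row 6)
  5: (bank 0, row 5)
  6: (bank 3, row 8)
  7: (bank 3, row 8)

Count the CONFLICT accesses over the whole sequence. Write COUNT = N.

0: bank 3 row 6 — prev None → EMPTY
1: bank 3 row 6 — prev 6 → HIT
2: bank 3 row 6 — prev 6 → HIT
3: bank 0 row 7 — prev None → EMPTY
4: bank 0 row 6 — prev 7 → CONFLICT
5: bank 0 row 5 — prev 6 → CONFLICT
6: bank 3 row 8 — prev 6 → CONFLICT
7: bank 3 row 8 — prev 8 → HIT

COUNT = 3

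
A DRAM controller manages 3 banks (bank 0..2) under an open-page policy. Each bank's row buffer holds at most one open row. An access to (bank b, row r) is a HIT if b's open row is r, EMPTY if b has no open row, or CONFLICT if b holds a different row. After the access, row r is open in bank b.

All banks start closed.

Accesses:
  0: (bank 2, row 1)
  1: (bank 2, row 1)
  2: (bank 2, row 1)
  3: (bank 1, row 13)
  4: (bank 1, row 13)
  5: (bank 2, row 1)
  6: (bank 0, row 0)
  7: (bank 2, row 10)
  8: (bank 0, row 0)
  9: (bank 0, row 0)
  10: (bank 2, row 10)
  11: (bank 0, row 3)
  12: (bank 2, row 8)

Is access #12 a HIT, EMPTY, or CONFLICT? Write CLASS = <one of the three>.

step 0: bank2 None->1 [EMPTY]
step 1: bank2 1->1 [HIT]
step 2: bank2 1->1 [HIT]
step 3: bank1 None->13 [EMPTY]
step 4: bank1 13->13 [HIT]
step 5: bank2 1->1 [HIT]
step 6: bank0 None->0 [EMPTY]
step 7: bank2 1->10 [CONFLICT]
step 8: bank0 0->0 [HIT]
step 9: bank0 0->0 [HIT]
step 10: bank2 10->10 [HIT]
step 11: bank0 0->3 [CONFLICT]
step 12: bank2 10->8 [CONFLICT]

CLASS = CONFLICT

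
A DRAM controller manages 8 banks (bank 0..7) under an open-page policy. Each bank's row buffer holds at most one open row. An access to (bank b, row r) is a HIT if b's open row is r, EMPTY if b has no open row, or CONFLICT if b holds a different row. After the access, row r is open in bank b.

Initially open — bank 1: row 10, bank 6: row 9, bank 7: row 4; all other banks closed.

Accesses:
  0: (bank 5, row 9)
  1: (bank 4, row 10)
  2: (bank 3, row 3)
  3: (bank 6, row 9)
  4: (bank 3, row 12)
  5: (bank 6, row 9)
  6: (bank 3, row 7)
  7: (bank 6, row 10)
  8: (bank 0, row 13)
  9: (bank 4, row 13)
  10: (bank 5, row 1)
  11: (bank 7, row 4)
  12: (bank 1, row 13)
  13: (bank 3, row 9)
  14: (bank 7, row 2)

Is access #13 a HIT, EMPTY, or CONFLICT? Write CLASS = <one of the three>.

CLASS = CONFLICT

  [0] b5 r9: no row ⇒ E
  [1] b4 r10: no row ⇒ E
  [2] b3 r3: no row ⇒ E
  [3] b6 r9: had r9 ⇒ H
  [4] b3 r12: had r3 ⇒ C
  [5] b6 r9: had r9 ⇒ H
  [6] b3 r7: had r12 ⇒ C
  [7] b6 r10: had r9 ⇒ C
  [8] b0 r13: no row ⇒ E
  [9] b4 r13: had r10 ⇒ C
  [10] b5 r1: had r9 ⇒ C
  [11] b7 r4: had r4 ⇒ H
  [12] b1 r13: had r10 ⇒ C
  [13] b3 r9: had r7 ⇒ C
  [14] b7 r2: had r4 ⇒ C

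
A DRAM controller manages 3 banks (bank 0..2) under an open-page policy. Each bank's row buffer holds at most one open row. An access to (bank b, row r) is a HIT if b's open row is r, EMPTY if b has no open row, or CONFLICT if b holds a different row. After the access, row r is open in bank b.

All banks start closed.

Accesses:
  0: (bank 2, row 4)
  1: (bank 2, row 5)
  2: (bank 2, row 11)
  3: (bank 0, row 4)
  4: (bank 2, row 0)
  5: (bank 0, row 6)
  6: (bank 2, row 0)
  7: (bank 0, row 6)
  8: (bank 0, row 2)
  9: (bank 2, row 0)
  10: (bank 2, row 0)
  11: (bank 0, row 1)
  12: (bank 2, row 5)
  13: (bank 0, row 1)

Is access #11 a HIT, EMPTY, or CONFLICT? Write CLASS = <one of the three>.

  [0] b2 r4: no row ⇒ E
  [1] b2 r5: had r4 ⇒ C
  [2] b2 r11: had r5 ⇒ C
  [3] b0 r4: no row ⇒ E
  [4] b2 r0: had r11 ⇒ C
  [5] b0 r6: had r4 ⇒ C
  [6] b2 r0: had r0 ⇒ H
  [7] b0 r6: had r6 ⇒ H
  [8] b0 r2: had r6 ⇒ C
  [9] b2 r0: had r0 ⇒ H
  [10] b2 r0: had r0 ⇒ H
  [11] b0 r1: had r2 ⇒ C
  [12] b2 r5: had r0 ⇒ C
  [13] b0 r1: had r1 ⇒ H

CLASS = CONFLICT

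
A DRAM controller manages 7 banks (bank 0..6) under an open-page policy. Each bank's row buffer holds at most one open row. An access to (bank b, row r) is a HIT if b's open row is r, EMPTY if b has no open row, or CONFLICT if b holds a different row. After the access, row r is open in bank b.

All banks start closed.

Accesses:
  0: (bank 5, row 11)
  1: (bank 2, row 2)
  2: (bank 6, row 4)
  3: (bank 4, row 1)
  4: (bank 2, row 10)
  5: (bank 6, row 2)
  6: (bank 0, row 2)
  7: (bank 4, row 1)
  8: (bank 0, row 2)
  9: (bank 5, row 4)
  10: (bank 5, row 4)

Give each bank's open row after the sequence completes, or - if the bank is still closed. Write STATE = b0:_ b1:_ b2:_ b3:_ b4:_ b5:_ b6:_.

  [0] b5 r11: no row ⇒ E
  [1] b2 r2: no row ⇒ E
  [2] b6 r4: no row ⇒ E
  [3] b4 r1: no row ⇒ E
  [4] b2 r10: had r2 ⇒ C
  [5] b6 r2: had r4 ⇒ C
  [6] b0 r2: no row ⇒ E
  [7] b4 r1: had r1 ⇒ H
  [8] b0 r2: had r2 ⇒ H
  [9] b5 r4: had r11 ⇒ C
  [10] b5 r4: had r4 ⇒ H

STATE = b0:2 b1:- b2:10 b3:- b4:1 b5:4 b6:2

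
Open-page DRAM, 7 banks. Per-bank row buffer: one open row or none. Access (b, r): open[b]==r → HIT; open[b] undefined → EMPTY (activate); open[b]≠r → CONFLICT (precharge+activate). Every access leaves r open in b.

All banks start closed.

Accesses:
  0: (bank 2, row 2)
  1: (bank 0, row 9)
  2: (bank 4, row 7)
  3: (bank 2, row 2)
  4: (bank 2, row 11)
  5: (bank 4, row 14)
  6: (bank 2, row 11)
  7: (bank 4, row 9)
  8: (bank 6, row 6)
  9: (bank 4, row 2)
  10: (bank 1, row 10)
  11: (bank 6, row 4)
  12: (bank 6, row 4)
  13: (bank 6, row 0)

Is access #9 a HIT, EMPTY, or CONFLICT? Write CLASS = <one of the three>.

CLASS = CONFLICT

#0 (2,2) E
#1 (0,9) E
#2 (4,7) E
#3 (2,2) H  (was 2)
#4 (2,11) C  (was 2)
#5 (4,14) C  (was 7)
#6 (2,11) H  (was 11)
#7 (4,9) C  (was 14)
#8 (6,6) E
#9 (4,2) C  (was 9)
#10 (1,10) E
#11 (6,4) C  (was 6)
#12 (6,4) H  (was 4)
#13 (6,0) C  (was 4)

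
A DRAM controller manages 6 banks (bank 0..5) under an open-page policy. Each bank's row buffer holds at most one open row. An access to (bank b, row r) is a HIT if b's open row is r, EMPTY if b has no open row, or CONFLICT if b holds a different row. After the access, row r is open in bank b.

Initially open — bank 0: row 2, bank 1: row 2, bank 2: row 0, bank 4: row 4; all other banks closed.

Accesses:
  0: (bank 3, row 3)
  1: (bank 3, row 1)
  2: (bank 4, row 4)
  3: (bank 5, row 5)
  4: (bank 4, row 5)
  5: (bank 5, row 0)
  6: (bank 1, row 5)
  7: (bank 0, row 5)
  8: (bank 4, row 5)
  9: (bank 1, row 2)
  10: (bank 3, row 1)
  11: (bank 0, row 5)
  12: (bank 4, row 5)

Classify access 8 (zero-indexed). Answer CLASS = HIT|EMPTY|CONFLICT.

CLASS = HIT

0: bank 3 row 3 — prev None → EMPTY
1: bank 3 row 1 — prev 3 → CONFLICT
2: bank 4 row 4 — prev 4 → HIT
3: bank 5 row 5 — prev None → EMPTY
4: bank 4 row 5 — prev 4 → CONFLICT
5: bank 5 row 0 — prev 5 → CONFLICT
6: bank 1 row 5 — prev 2 → CONFLICT
7: bank 0 row 5 — prev 2 → CONFLICT
8: bank 4 row 5 — prev 5 → HIT
9: bank 1 row 2 — prev 5 → CONFLICT
10: bank 3 row 1 — prev 1 → HIT
11: bank 0 row 5 — prev 5 → HIT
12: bank 4 row 5 — prev 5 → HIT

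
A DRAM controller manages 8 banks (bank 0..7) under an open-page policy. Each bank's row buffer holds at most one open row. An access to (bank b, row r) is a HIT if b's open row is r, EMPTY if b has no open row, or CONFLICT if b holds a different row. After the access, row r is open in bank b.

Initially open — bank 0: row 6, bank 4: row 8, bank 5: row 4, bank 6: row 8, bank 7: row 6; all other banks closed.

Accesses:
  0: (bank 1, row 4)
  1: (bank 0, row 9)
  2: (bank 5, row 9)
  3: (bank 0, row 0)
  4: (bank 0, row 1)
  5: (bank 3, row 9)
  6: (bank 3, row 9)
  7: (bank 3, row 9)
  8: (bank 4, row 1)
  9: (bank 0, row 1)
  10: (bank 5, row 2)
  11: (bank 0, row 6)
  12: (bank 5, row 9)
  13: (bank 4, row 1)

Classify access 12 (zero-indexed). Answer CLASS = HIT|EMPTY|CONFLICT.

CLASS = CONFLICT

step 0: bank1 None->4 [EMPTY]
step 1: bank0 6->9 [CONFLICT]
step 2: bank5 4->9 [CONFLICT]
step 3: bank0 9->0 [CONFLICT]
step 4: bank0 0->1 [CONFLICT]
step 5: bank3 None->9 [EMPTY]
step 6: bank3 9->9 [HIT]
step 7: bank3 9->9 [HIT]
step 8: bank4 8->1 [CONFLICT]
step 9: bank0 1->1 [HIT]
step 10: bank5 9->2 [CONFLICT]
step 11: bank0 1->6 [CONFLICT]
step 12: bank5 2->9 [CONFLICT]
step 13: bank4 1->1 [HIT]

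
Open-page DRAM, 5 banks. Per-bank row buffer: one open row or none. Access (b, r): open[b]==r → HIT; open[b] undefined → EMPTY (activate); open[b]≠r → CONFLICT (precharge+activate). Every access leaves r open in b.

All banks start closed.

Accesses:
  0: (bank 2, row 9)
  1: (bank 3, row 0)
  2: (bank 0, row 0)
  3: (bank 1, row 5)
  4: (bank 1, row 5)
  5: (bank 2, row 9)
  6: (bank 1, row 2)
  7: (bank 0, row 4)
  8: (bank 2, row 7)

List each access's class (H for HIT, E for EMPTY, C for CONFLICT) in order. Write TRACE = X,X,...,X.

TRACE = E,E,E,E,H,H,C,C,C

step 0: bank2 None->9 [EMPTY]
step 1: bank3 None->0 [EMPTY]
step 2: bank0 None->0 [EMPTY]
step 3: bank1 None->5 [EMPTY]
step 4: bank1 5->5 [HIT]
step 5: bank2 9->9 [HIT]
step 6: bank1 5->2 [CONFLICT]
step 7: bank0 0->4 [CONFLICT]
step 8: bank2 9->7 [CONFLICT]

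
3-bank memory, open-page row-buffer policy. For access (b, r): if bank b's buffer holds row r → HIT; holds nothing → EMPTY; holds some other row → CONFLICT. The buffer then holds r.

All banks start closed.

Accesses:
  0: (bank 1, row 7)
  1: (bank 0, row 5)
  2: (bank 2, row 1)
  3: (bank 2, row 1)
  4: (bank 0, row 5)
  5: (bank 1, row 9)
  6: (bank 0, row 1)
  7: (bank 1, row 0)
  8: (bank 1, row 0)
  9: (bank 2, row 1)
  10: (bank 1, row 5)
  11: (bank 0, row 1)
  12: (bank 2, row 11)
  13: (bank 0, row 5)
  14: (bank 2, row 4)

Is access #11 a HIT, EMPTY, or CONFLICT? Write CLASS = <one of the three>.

CLASS = HIT

step 0: bank1 None->7 [EMPTY]
step 1: bank0 None->5 [EMPTY]
step 2: bank2 None->1 [EMPTY]
step 3: bank2 1->1 [HIT]
step 4: bank0 5->5 [HIT]
step 5: bank1 7->9 [CONFLICT]
step 6: bank0 5->1 [CONFLICT]
step 7: bank1 9->0 [CONFLICT]
step 8: bank1 0->0 [HIT]
step 9: bank2 1->1 [HIT]
step 10: bank1 0->5 [CONFLICT]
step 11: bank0 1->1 [HIT]
step 12: bank2 1->11 [CONFLICT]
step 13: bank0 1->5 [CONFLICT]
step 14: bank2 11->4 [CONFLICT]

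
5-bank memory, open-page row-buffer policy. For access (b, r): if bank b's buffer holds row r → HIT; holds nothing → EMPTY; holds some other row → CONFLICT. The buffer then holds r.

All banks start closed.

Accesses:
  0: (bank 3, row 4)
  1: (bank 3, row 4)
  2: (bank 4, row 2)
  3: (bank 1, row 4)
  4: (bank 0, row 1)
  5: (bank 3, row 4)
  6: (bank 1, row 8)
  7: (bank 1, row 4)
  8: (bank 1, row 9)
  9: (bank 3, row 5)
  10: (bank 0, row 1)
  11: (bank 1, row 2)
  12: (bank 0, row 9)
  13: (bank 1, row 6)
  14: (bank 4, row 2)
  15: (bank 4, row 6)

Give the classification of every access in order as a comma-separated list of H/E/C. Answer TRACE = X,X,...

  [0] b3 r4: no row ⇒ E
  [1] b3 r4: had r4 ⇒ H
  [2] b4 r2: no row ⇒ E
  [3] b1 r4: no row ⇒ E
  [4] b0 r1: no row ⇒ E
  [5] b3 r4: had r4 ⇒ H
  [6] b1 r8: had r4 ⇒ C
  [7] b1 r4: had r8 ⇒ C
  [8] b1 r9: had r4 ⇒ C
  [9] b3 r5: had r4 ⇒ C
  [10] b0 r1: had r1 ⇒ H
  [11] b1 r2: had r9 ⇒ C
  [12] b0 r9: had r1 ⇒ C
  [13] b1 r6: had r2 ⇒ C
  [14] b4 r2: had r2 ⇒ H
  [15] b4 r6: had r2 ⇒ C

TRACE = E,H,E,E,E,H,C,C,C,C,H,C,C,C,H,C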